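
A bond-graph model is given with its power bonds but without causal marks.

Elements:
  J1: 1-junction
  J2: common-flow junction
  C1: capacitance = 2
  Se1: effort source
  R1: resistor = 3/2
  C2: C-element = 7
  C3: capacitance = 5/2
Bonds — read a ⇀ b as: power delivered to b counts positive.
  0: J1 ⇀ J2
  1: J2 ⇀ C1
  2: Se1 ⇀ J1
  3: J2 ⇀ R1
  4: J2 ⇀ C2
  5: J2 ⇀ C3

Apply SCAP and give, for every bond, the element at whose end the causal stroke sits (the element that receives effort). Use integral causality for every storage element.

b0 |J2
b1 |J2
b2 |J1
b3 |R1
b4 |J2
b5 |J2

β2 stroke→J1  (Se1 fixes effort; stroke away)
β0 stroke→J2  (J1: last free bond brings flow in)
β1 stroke→J2  (C1 integral (e out))
β4 stroke→J2  (prefer integral on C2)
β5 stroke→J2  (prefer integral on C3)
β3 stroke→R1  (J2: last free bond brings flow in)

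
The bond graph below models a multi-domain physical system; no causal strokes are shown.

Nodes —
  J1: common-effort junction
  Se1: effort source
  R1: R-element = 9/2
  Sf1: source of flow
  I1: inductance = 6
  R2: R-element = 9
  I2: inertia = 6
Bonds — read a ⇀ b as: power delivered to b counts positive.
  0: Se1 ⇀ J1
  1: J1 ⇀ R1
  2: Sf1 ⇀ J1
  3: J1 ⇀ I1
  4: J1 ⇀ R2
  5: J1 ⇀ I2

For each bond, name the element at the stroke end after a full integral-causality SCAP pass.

β0 →J1
β1 →R1
β2 →Sf1
β3 →I1
β4 →R2
β5 →I2

bond 0 |J1  (Se1: effort source, stroke at far end)
bond 2 |Sf1  (Sf1: flow source, stroke at near end)
bond 1 |R1  (J1: bond 0 brought effort, rest push out)
bond 3 |I1  (J1 effort already set via bond 0)
bond 4 |R2  (J1: bond 0 brought effort, rest push out)
bond 5 |I2  (common-e at J1 fixed by 0)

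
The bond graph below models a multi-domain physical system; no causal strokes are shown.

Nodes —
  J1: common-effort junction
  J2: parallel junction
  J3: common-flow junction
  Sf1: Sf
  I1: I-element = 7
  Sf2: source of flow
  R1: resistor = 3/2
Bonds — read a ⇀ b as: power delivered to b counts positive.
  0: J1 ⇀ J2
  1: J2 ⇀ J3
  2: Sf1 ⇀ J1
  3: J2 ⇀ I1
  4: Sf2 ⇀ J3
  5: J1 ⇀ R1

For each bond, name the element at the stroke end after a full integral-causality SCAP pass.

#0 →J2
#1 →J3
#2 →Sf1
#3 →I1
#4 →Sf2
#5 →J1

bond 2 stroke at Sf1  (Sf1: flow source, stroke at near end)
bond 4 stroke at Sf2  (Sf2: flow source, stroke at near end)
bond 1 stroke at J3  (common-f at J3 fixed by 4)
bond 3 stroke at I1  (prefer integral on I1)
bond 0 stroke at J2  (J2: last free bond brings effort in)
bond 5 stroke at J1  (J1 needs exactly one e-in)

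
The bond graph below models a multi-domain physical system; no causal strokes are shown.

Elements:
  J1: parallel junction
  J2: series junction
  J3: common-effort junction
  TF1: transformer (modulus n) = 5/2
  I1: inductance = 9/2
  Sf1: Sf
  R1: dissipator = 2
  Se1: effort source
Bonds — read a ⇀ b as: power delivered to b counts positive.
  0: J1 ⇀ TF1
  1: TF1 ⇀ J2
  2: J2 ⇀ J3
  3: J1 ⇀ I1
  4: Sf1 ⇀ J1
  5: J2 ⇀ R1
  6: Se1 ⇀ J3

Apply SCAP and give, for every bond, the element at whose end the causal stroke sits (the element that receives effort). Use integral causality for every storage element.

#4 |Sf1  (Sf1: flow source, stroke at near end)
#6 |J3  (Se1 fixes effort; stroke away)
#2 |J2  (J3: bond 6 brought effort, rest push out)
#3 |I1  (prefer integral on I1)
#0 |J1  (closing 0-jn rule on J1)
#1 |TF1  (TF1: transformer flips bond 0)
#5 |J2  (J2: bond 1 brought flow, rest push out)

β0 stroke at J1
β1 stroke at TF1
β2 stroke at J2
β3 stroke at I1
β4 stroke at Sf1
β5 stroke at J2
β6 stroke at J3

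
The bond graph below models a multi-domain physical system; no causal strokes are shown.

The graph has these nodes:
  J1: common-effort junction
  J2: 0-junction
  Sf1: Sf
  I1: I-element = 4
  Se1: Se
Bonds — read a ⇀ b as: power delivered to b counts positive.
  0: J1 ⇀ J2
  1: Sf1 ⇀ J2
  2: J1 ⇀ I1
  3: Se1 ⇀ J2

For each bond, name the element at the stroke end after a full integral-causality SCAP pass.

b0 stroke→J1
b1 stroke→Sf1
b2 stroke→I1
b3 stroke→J2

#1 →Sf1  (Sf1 (Sf) sets flow on bond)
#3 →J2  (Se1: effort source, stroke at far end)
#0 →J1  (common-e at J2 fixed by 3)
#2 →I1  (J1: bond 0 brought effort, rest push out)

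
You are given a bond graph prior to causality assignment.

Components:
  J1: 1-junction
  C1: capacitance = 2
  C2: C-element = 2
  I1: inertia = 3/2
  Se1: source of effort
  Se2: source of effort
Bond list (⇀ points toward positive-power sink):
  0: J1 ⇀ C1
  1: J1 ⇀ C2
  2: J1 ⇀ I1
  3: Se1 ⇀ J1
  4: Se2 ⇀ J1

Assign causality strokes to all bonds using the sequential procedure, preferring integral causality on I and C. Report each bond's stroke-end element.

β3 stroke at J1  (Se1 (Se) sets effort on bond)
β4 stroke at J1  (Se2 fixes effort; stroke away)
β0 stroke at J1  (C1 outputs effort q/C1)
β1 stroke at J1  (C2 outputs effort q/C2)
β2 stroke at I1  (J1: last free bond brings flow in)

#0 stroke→J1
#1 stroke→J1
#2 stroke→I1
#3 stroke→J1
#4 stroke→J1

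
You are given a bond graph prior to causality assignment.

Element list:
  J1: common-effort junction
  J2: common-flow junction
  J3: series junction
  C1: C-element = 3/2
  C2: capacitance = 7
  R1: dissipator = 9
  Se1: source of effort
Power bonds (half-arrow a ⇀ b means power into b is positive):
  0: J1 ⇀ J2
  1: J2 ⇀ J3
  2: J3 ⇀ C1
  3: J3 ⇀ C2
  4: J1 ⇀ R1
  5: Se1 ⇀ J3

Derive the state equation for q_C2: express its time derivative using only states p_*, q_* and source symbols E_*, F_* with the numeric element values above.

b5 stroke at J3  (Se1 fixes effort; stroke away)
b2 stroke at J3  (C1: C, integral causality)
b3 stroke at J3  (C2 integral (e out))
b1 stroke at J2  (J3: last free bond brings flow in)
b0 stroke at J1  (closing 1-jn rule on J2)
b4 stroke at R1  (J1: bond 0 brought effort, rest push out)

dq_C2/dt = E_Se1/9 - 2*q_C1/27 - q_C2/63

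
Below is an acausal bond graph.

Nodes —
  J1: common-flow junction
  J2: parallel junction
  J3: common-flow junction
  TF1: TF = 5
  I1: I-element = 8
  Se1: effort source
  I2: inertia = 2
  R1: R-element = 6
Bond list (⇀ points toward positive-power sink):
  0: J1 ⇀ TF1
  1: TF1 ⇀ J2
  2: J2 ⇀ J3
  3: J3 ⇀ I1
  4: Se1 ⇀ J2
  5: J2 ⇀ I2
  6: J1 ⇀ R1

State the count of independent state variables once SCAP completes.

b4 stroke→J2  (Se1 fixes effort; stroke away)
b1 stroke→TF1  (J2: bond 4 brought effort, rest push out)
b2 stroke→J3  (common-e at J2 fixed by 4)
b5 stroke→I2  (common-e at J2 fixed by 4)
b3 stroke→I1  (closing 1-jn rule on J3)
b0 stroke→J1  (TF1 one-in-one-out from 1)
b6 stroke→R1  (J1: last free bond brings flow in)

2  (I1, I2 all integral)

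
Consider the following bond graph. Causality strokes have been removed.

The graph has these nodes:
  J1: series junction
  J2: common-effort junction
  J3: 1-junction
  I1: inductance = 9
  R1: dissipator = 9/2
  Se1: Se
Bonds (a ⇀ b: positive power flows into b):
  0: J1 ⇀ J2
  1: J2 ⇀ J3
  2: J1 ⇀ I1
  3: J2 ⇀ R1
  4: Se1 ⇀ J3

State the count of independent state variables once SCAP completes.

1  (I1 all integral)

β4 |J3  (source Se1 imposes e)
β1 |J2  (only one flow-in slot at J3)
β0 |J1  (common-e at J2 fixed by 1)
β3 |R1  (J2 effort already set via bond 1)
β2 |I1  (J1 needs exactly one f-in)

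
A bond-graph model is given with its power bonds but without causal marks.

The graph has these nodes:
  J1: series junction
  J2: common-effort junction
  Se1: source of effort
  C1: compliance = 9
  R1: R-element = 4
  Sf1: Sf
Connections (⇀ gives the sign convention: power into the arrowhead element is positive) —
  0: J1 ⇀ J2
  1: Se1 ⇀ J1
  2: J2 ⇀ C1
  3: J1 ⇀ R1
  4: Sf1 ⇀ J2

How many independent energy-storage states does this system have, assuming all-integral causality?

1  (C1 all integral)

#1 →J1  (Se1: effort source, stroke at far end)
#4 →Sf1  (Sf1: flow source, stroke at near end)
#2 →J2  (C1: C, integral causality)
#0 →J1  (common-e at J2 fixed by 2)
#3 →R1  (J1: last free bond brings flow in)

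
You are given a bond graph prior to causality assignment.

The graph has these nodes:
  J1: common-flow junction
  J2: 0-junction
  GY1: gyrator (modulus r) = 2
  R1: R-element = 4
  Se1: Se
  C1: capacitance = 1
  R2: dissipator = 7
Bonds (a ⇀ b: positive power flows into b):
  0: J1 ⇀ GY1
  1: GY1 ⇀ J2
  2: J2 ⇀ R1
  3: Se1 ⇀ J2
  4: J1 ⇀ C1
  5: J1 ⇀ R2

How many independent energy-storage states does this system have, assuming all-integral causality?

1  (C1 all integral)

bond 3 stroke at J2  (Se1 fixes effort; stroke away)
bond 1 stroke at GY1  (0-jn J2 has e-setter on 3)
bond 2 stroke at R1  (J2: bond 3 brought effort, rest push out)
bond 0 stroke at GY1  (GY1 both-in/both-out from 1)
bond 4 stroke at J1  (common-f at J1 fixed by 0)
bond 5 stroke at J1  (common-f at J1 fixed by 0)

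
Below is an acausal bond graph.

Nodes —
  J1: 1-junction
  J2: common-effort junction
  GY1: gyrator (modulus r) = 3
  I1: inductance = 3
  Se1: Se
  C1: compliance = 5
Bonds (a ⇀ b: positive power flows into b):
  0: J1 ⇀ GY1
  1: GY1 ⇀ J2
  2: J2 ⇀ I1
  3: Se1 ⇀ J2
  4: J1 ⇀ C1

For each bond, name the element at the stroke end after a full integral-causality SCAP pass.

β3 |J2  (source Se1 imposes e)
β1 |GY1  (J2: bond 3 brought effort, rest push out)
β2 |I1  (0-jn J2 has e-setter on 3)
β0 |GY1  (GY GY1: same side as bond 1)
β4 |J1  (1-jn J1 has f-setter on 0)

b0 |GY1
b1 |GY1
b2 |I1
b3 |J2
b4 |J1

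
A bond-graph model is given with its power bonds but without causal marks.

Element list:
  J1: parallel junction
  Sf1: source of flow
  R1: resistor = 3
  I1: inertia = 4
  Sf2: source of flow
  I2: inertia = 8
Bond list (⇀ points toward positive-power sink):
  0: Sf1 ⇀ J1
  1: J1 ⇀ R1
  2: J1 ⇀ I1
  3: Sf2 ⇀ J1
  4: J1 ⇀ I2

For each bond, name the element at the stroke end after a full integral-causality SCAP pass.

bond 0 stroke→Sf1  (Sf1 fixes flow; stroke at Sf1)
bond 3 stroke→Sf2  (Sf2: flow source, stroke at near end)
bond 2 stroke→I1  (prefer integral on I1)
bond 4 stroke→I2  (I2 outputs flow p/I2)
bond 1 stroke→J1  (closing 0-jn rule on J1)

β0 stroke→Sf1
β1 stroke→J1
β2 stroke→I1
β3 stroke→Sf2
β4 stroke→I2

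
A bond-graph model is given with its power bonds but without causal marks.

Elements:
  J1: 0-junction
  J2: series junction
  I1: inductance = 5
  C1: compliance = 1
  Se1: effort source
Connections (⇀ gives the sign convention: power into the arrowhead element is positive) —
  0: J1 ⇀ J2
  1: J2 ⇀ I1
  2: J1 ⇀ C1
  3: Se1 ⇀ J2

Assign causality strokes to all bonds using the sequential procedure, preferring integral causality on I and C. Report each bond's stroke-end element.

β3 |J2  (Se1 (Se) sets effort on bond)
β1 |I1  (I1: I, integral causality)
β0 |J2  (1-jn J2 has f-setter on 1)
β2 |J1  (J1: last free bond brings effort in)

bond 0 stroke at J2
bond 1 stroke at I1
bond 2 stroke at J1
bond 3 stroke at J2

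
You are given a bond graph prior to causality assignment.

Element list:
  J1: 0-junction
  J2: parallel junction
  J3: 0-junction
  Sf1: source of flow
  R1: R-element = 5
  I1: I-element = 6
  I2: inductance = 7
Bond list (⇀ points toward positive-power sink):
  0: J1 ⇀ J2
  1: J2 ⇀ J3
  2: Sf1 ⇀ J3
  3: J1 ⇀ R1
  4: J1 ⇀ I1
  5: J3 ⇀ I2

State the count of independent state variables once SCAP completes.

2  (I1, I2 all integral)

b2 stroke→Sf1  (Sf1 (Sf) sets flow on bond)
b4 stroke→I1  (prefer integral on I1)
b5 stroke→I2  (prefer integral on I2)
b1 stroke→J3  (J3 needs exactly one e-in)
b0 stroke→J2  (only one effort-in slot at J2)
b3 stroke→J1  (J1: last free bond brings effort in)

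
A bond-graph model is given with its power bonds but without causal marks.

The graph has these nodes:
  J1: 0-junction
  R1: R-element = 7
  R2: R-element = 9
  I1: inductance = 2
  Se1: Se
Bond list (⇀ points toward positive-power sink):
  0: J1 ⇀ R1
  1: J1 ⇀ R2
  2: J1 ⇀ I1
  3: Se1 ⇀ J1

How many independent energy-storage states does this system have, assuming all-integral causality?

b3 →J1  (source Se1 imposes e)
b0 →R1  (J1 effort already set via bond 3)
b1 →R2  (J1 effort already set via bond 3)
b2 →I1  (0-jn J1 has e-setter on 3)

1  (I1 all integral)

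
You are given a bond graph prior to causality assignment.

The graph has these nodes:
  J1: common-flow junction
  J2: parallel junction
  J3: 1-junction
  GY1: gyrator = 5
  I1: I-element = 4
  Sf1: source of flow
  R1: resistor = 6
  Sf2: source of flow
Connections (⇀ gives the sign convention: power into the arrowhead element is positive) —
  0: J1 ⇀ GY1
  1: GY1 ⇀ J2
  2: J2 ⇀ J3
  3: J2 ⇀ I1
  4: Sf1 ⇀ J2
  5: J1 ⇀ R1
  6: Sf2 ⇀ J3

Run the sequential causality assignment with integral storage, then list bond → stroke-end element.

#0 stroke at J1
#1 stroke at J2
#2 stroke at J3
#3 stroke at I1
#4 stroke at Sf1
#5 stroke at R1
#6 stroke at Sf2

bond 4 →Sf1  (Sf1: flow source, stroke at near end)
bond 6 →Sf2  (Sf2 (Sf) sets flow on bond)
bond 2 →J3  (1-jn J3 has f-setter on 6)
bond 3 →I1  (I1: I, integral causality)
bond 1 →J2  (J2: last free bond brings effort in)
bond 0 →J1  (GY GY1: same side as bond 1)
bond 5 →R1  (only one flow-in slot at J1)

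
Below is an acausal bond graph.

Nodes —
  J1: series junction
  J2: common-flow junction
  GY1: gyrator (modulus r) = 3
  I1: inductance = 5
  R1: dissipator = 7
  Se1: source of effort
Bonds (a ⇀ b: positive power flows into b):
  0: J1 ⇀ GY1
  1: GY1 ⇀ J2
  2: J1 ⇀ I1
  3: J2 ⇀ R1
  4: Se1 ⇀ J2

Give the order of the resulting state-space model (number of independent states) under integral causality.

1  (I1 all integral)

#4 stroke→J2  (Se1: effort source, stroke at far end)
#2 stroke→I1  (prefer integral on I1)
#0 stroke→J1  (J1 flow already set via bond 2)
#1 stroke→J2  (through GY1, causality inverts; strokes same side of GY1)
#3 stroke→R1  (J2 needs exactly one f-in)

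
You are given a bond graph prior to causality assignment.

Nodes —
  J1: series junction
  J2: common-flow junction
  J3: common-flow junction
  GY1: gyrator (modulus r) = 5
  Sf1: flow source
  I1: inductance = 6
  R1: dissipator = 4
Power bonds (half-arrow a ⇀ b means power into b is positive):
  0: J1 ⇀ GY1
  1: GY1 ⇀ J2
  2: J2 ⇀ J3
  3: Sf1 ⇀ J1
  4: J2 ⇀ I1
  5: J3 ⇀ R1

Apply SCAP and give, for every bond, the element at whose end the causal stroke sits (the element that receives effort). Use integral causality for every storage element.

b3 →Sf1  (source Sf1 imposes f)
b0 →J1  (J1 flow already set via bond 3)
b1 →J2  (GY GY1: same side as bond 0)
b4 →I1  (prefer integral on I1)
b2 →J2  (common-f at J2 fixed by 4)
b5 →J3  (J3: bond 2 brought flow, rest push out)

bond 0 stroke→J1
bond 1 stroke→J2
bond 2 stroke→J2
bond 3 stroke→Sf1
bond 4 stroke→I1
bond 5 stroke→J3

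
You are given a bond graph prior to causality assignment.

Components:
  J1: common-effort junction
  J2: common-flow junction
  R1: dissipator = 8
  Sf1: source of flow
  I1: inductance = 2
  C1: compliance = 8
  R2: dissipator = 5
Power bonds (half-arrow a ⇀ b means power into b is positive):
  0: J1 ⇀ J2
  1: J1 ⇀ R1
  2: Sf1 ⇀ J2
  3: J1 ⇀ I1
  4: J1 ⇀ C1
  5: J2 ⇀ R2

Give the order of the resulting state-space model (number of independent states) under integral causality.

β2 →Sf1  (Sf1: flow source, stroke at near end)
β0 →J2  (J2: bond 2 brought flow, rest push out)
β5 →J2  (common-f at J2 fixed by 2)
β3 →I1  (I1 integral (f out))
β4 →J1  (C1 integral (e out))
β1 →R1  (0-jn J1 has e-setter on 4)

2  (C1, I1 all integral)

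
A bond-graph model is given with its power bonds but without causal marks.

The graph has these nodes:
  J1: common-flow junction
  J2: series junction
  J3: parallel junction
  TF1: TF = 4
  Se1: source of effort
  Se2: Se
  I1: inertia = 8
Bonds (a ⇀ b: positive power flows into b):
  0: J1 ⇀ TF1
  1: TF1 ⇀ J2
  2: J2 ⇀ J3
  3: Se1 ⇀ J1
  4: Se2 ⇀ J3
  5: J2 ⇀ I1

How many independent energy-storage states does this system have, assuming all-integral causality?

β3 stroke→J1  (Se1 fixes effort; stroke away)
β4 stroke→J3  (Se2 (Se) sets effort on bond)
β0 stroke→TF1  (J1: last free bond brings flow in)
β2 stroke→J2  (0-jn J3 has e-setter on 4)
β1 stroke→J2  (through TF1, causality passes straight; one stroke at TF1)
β5 stroke→I1  (only one flow-in slot at J2)

1  (I1 all integral)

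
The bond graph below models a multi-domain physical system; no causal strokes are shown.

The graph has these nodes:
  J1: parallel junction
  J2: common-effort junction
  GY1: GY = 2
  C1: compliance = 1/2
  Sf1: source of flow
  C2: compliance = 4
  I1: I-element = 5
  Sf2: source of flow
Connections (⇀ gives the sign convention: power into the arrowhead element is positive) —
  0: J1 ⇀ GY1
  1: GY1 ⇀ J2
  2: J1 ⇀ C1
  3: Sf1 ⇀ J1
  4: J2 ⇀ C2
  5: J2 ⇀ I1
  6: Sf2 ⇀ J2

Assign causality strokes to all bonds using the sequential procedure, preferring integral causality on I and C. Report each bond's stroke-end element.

b0 stroke→GY1
b1 stroke→GY1
b2 stroke→J1
b3 stroke→Sf1
b4 stroke→J2
b5 stroke→I1
b6 stroke→Sf2

b3 |Sf1  (source Sf1 imposes f)
b6 |Sf2  (Sf2: flow source, stroke at near end)
b2 |J1  (C1 outputs effort q/C1)
b0 |GY1  (common-e at J1 fixed by 2)
b1 |GY1  (through GY1, causality inverts; strokes same side of GY1)
b4 |J2  (C2 outputs effort q/C2)
b5 |I1  (J2 effort already set via bond 4)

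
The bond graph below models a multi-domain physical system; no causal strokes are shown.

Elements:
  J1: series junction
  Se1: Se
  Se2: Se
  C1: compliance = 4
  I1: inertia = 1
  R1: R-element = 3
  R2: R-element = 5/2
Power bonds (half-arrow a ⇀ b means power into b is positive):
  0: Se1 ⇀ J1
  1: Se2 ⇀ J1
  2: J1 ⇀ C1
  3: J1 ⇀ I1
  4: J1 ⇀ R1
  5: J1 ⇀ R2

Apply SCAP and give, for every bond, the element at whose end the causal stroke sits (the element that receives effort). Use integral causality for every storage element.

β0 |J1  (Se1: effort source, stroke at far end)
β1 |J1  (Se2: effort source, stroke at far end)
β2 |J1  (prefer integral on C1)
β3 |I1  (prefer integral on I1)
β4 |J1  (J1: bond 3 brought flow, rest push out)
β5 |J1  (J1: bond 3 brought flow, rest push out)

β0 stroke→J1
β1 stroke→J1
β2 stroke→J1
β3 stroke→I1
β4 stroke→J1
β5 stroke→J1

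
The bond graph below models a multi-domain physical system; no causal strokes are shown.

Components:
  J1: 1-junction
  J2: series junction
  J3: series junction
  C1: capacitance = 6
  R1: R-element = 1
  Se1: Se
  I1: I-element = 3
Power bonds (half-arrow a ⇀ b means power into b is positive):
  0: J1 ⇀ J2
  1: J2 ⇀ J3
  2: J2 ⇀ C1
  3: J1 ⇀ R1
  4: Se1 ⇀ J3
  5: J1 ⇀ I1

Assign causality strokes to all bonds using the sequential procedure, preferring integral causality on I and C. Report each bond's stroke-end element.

bond 4 stroke at J3  (Se1 (Se) sets effort on bond)
bond 1 stroke at J2  (J3: last free bond brings flow in)
bond 2 stroke at J2  (C1 outputs effort q/C1)
bond 0 stroke at J1  (closing 1-jn rule on J2)
bond 5 stroke at I1  (I1 integral (f out))
bond 3 stroke at J1  (1-jn J1 has f-setter on 5)

b0 |J1
b1 |J2
b2 |J2
b3 |J1
b4 |J3
b5 |I1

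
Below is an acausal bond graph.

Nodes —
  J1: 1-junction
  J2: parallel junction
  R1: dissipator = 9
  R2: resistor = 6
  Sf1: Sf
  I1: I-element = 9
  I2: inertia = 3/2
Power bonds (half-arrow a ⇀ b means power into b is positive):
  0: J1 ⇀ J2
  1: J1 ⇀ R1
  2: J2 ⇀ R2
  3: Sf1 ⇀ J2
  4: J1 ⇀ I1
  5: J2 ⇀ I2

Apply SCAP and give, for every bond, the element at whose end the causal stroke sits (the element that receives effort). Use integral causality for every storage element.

bond 3 stroke→Sf1  (Sf1 (Sf) sets flow on bond)
bond 4 stroke→I1  (I1 outputs flow p/I1)
bond 0 stroke→J1  (J1: bond 4 brought flow, rest push out)
bond 1 stroke→J1  (J1 flow already set via bond 4)
bond 5 stroke→I2  (prefer integral on I2)
bond 2 stroke→J2  (closing 0-jn rule on J2)

#0 |J1
#1 |J1
#2 |J2
#3 |Sf1
#4 |I1
#5 |I2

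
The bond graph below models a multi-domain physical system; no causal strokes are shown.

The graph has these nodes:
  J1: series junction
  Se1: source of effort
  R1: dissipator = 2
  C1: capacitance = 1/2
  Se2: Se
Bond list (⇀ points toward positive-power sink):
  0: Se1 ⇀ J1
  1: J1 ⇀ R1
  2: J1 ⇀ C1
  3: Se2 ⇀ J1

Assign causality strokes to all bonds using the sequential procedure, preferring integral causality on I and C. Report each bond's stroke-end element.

β0 stroke→J1  (Se1 (Se) sets effort on bond)
β3 stroke→J1  (Se2: effort source, stroke at far end)
β2 stroke→J1  (C1 integral (e out))
β1 stroke→R1  (closing 1-jn rule on J1)

bond 0 |J1
bond 1 |R1
bond 2 |J1
bond 3 |J1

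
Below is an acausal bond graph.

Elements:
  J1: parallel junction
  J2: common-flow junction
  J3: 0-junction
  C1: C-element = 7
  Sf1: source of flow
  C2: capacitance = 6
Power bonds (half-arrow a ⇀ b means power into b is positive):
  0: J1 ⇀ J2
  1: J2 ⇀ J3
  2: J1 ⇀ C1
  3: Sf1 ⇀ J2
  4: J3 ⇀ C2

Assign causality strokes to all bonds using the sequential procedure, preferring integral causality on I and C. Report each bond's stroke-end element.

bond 3 stroke→Sf1  (Sf1 (Sf) sets flow on bond)
bond 0 stroke→J2  (J2 flow already set via bond 3)
bond 1 stroke→J2  (J2: bond 3 brought flow, rest push out)
bond 4 stroke→J3  (only one effort-in slot at J3)
bond 2 stroke→J1  (closing 0-jn rule on J1)

#0 stroke at J2
#1 stroke at J2
#2 stroke at J1
#3 stroke at Sf1
#4 stroke at J3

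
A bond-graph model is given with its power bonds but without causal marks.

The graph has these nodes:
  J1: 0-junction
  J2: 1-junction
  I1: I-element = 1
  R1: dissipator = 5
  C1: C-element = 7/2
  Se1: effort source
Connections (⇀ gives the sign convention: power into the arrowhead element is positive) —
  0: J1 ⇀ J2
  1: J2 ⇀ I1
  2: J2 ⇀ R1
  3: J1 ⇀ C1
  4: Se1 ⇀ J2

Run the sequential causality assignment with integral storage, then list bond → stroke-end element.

bond 4 |J2  (Se1: effort source, stroke at far end)
bond 1 |I1  (prefer integral on I1)
bond 0 |J2  (common-f at J2 fixed by 1)
bond 2 |J2  (J2: bond 1 brought flow, rest push out)
bond 3 |J1  (J1: last free bond brings effort in)

b0 →J2
b1 →I1
b2 →J2
b3 →J1
b4 →J2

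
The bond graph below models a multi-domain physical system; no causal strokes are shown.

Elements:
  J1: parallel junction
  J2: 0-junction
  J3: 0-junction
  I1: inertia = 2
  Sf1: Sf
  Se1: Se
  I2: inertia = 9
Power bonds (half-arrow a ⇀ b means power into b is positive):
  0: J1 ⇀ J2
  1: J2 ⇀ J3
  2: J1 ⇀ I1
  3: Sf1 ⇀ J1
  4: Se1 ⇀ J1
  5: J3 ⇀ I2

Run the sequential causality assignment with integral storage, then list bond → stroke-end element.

bond 3 stroke→Sf1  (Sf1 fixes flow; stroke at Sf1)
bond 4 stroke→J1  (Se1: effort source, stroke at far end)
bond 0 stroke→J2  (J1: bond 4 brought effort, rest push out)
bond 2 stroke→I1  (0-jn J1 has e-setter on 4)
bond 1 stroke→J3  (J2 effort already set via bond 0)
bond 5 stroke→I2  (J3 effort already set via bond 1)

#0 stroke→J2
#1 stroke→J3
#2 stroke→I1
#3 stroke→Sf1
#4 stroke→J1
#5 stroke→I2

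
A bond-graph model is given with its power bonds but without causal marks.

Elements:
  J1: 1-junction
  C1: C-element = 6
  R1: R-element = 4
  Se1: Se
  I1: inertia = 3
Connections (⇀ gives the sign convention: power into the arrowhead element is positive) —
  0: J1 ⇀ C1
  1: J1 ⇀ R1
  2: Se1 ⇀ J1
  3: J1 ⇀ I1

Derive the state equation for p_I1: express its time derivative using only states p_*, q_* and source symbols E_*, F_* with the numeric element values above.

bond 2 stroke at J1  (Se1 (Se) sets effort on bond)
bond 0 stroke at J1  (C1 integral (e out))
bond 3 stroke at I1  (I1 outputs flow p/I1)
bond 1 stroke at J1  (J1 flow already set via bond 3)

dp_I1/dt = E_Se1 - 4*p_I1/3 - q_C1/6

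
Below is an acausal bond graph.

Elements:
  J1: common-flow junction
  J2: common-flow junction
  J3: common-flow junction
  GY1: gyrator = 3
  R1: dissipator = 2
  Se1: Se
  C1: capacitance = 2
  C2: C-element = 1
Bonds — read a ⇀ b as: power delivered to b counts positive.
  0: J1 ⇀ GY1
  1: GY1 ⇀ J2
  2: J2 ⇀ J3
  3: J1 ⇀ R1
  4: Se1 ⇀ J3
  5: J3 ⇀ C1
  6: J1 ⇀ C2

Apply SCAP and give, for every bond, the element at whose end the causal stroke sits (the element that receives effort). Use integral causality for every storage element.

b0 →GY1
b1 →GY1
b2 →J2
b3 →J1
b4 →J3
b5 →J3
b6 →J1

#4 |J3  (Se1: effort source, stroke at far end)
#5 |J3  (C1 outputs effort q/C1)
#2 |J2  (J3: last free bond brings flow in)
#1 |GY1  (J2 needs exactly one f-in)
#0 |GY1  (through GY1, causality inverts; strokes same side of GY1)
#3 |J1  (J1: bond 0 brought flow, rest push out)
#6 |J1  (common-f at J1 fixed by 0)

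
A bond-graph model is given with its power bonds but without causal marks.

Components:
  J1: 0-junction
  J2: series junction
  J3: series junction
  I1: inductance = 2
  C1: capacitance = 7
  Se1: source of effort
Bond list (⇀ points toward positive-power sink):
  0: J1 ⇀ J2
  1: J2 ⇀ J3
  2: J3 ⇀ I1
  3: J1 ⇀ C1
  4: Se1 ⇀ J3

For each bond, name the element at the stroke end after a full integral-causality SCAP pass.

bond 4 →J3  (Se1 (Se) sets effort on bond)
bond 2 →I1  (I1 outputs flow p/I1)
bond 1 →J3  (1-jn J3 has f-setter on 2)
bond 0 →J2  (1-jn J2 has f-setter on 1)
bond 3 →J1  (closing 0-jn rule on J1)

β0 →J2
β1 →J3
β2 →I1
β3 →J1
β4 →J3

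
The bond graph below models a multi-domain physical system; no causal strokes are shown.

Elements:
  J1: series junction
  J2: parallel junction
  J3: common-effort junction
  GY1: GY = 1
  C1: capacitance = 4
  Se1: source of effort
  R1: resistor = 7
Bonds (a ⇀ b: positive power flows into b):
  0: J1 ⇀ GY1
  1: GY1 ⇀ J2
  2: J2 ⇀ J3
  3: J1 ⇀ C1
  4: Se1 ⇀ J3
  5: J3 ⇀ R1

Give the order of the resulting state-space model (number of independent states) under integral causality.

1  (C1 all integral)

β4 stroke→J3  (Se1: effort source, stroke at far end)
β2 stroke→J2  (common-e at J3 fixed by 4)
β5 stroke→R1  (common-e at J3 fixed by 4)
β1 stroke→GY1  (J2 effort already set via bond 2)
β0 stroke→GY1  (GY GY1: same side as bond 1)
β3 stroke→J1  (common-f at J1 fixed by 0)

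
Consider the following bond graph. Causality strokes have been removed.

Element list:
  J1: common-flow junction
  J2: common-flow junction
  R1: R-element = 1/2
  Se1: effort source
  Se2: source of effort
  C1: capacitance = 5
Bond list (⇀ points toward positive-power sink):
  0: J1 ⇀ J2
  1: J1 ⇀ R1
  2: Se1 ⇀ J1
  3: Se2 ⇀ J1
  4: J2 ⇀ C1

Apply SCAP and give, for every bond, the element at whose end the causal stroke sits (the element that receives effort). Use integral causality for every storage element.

#2 |J1  (Se1 (Se) sets effort on bond)
#3 |J1  (Se2 (Se) sets effort on bond)
#4 |J2  (prefer integral on C1)
#0 |J1  (closing 1-jn rule on J2)
#1 |R1  (J1: last free bond brings flow in)

b0 stroke at J1
b1 stroke at R1
b2 stroke at J1
b3 stroke at J1
b4 stroke at J2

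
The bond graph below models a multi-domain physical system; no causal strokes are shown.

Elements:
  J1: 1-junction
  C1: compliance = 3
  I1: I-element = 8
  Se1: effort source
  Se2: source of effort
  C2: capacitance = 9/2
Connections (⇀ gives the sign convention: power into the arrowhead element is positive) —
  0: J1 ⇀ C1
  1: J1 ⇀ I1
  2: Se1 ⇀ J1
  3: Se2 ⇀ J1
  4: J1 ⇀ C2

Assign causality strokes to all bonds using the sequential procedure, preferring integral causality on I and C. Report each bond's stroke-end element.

bond 2 stroke→J1  (source Se1 imposes e)
bond 3 stroke→J1  (Se2: effort source, stroke at far end)
bond 0 stroke→J1  (prefer integral on C1)
bond 1 stroke→I1  (I1 integral (f out))
bond 4 stroke→J1  (1-jn J1 has f-setter on 1)

b0 stroke→J1
b1 stroke→I1
b2 stroke→J1
b3 stroke→J1
b4 stroke→J1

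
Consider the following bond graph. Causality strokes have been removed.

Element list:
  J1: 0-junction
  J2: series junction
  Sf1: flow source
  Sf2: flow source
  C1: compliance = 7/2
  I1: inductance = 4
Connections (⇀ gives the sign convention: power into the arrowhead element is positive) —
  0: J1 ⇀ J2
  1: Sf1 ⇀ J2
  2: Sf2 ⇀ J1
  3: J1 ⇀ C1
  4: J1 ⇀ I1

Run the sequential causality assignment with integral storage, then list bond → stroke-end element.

b0 stroke at J2
b1 stroke at Sf1
b2 stroke at Sf2
b3 stroke at J1
b4 stroke at I1

bond 1 |Sf1  (source Sf1 imposes f)
bond 2 |Sf2  (source Sf2 imposes f)
bond 0 |J2  (J2 flow already set via bond 1)
bond 3 |J1  (C1 integral (e out))
bond 4 |I1  (J1: bond 3 brought effort, rest push out)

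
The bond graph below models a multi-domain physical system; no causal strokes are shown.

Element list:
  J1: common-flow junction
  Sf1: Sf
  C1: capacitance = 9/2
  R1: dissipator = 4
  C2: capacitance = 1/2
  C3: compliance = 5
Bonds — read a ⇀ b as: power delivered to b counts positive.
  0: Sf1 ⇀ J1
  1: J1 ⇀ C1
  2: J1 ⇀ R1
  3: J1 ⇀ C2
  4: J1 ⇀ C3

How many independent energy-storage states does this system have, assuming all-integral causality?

3  (C1, C2, C3 all integral)

#0 stroke at Sf1  (Sf1 fixes flow; stroke at Sf1)
#1 stroke at J1  (J1: bond 0 brought flow, rest push out)
#2 stroke at J1  (J1: bond 0 brought flow, rest push out)
#3 stroke at J1  (J1 flow already set via bond 0)
#4 stroke at J1  (common-f at J1 fixed by 0)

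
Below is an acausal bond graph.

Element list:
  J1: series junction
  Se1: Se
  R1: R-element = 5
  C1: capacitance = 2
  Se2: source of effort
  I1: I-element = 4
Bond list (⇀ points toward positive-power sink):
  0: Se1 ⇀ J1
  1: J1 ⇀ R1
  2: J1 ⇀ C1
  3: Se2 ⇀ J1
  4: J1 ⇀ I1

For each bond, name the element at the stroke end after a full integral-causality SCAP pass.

β0 stroke→J1  (source Se1 imposes e)
β3 stroke→J1  (Se2: effort source, stroke at far end)
β2 stroke→J1  (C1 outputs effort q/C1)
β4 stroke→I1  (I1: I, integral causality)
β1 stroke→J1  (J1: bond 4 brought flow, rest push out)

b0 |J1
b1 |J1
b2 |J1
b3 |J1
b4 |I1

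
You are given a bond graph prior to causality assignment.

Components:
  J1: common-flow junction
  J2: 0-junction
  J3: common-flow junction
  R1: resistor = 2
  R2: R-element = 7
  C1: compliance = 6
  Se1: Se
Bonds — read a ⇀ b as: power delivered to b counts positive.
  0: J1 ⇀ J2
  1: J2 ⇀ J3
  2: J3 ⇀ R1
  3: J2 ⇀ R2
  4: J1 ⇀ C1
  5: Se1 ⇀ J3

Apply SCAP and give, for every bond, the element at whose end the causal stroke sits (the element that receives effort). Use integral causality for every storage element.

β0 |J2
β1 |J3
β2 |R1
β3 |R2
β4 |J1
β5 |J3

b5 stroke→J3  (Se1: effort source, stroke at far end)
b4 stroke→J1  (C1: C, integral causality)
b0 stroke→J2  (only one flow-in slot at J1)
b1 stroke→J3  (J2: bond 0 brought effort, rest push out)
b3 stroke→R2  (common-e at J2 fixed by 0)
b2 stroke→R1  (only one flow-in slot at J3)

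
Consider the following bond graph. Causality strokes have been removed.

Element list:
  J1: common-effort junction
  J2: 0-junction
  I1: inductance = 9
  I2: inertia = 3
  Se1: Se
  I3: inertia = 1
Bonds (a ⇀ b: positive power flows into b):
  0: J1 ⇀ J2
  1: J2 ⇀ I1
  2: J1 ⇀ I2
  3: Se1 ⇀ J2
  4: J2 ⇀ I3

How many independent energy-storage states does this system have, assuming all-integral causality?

3  (I1, I2, I3 all integral)

bond 3 →J2  (source Se1 imposes e)
bond 0 →J1  (J2 effort already set via bond 3)
bond 1 →I1  (J2: bond 3 brought effort, rest push out)
bond 4 →I3  (J2: bond 3 brought effort, rest push out)
bond 2 →I2  (common-e at J1 fixed by 0)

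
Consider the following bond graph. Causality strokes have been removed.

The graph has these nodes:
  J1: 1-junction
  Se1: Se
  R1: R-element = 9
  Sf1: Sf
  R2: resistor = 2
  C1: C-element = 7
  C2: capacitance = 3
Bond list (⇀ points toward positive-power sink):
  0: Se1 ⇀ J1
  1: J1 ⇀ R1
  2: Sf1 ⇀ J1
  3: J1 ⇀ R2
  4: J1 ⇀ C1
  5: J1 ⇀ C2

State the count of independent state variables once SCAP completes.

#0 |J1  (Se1: effort source, stroke at far end)
#2 |Sf1  (Sf1 (Sf) sets flow on bond)
#1 |J1  (J1 flow already set via bond 2)
#3 |J1  (J1 flow already set via bond 2)
#4 |J1  (1-jn J1 has f-setter on 2)
#5 |J1  (J1 flow already set via bond 2)

2  (C1, C2 all integral)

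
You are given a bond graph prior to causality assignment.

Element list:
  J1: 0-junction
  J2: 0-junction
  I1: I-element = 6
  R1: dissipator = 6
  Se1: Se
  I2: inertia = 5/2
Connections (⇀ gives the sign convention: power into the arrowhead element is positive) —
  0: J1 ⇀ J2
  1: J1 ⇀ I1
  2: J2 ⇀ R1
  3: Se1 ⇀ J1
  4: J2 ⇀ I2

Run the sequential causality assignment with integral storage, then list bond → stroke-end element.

β0 →J2
β1 →I1
β2 →R1
β3 →J1
β4 →I2

#3 stroke→J1  (Se1 fixes effort; stroke away)
#0 stroke→J2  (common-e at J1 fixed by 3)
#1 stroke→I1  (0-jn J1 has e-setter on 3)
#2 stroke→R1  (0-jn J2 has e-setter on 0)
#4 stroke→I2  (0-jn J2 has e-setter on 0)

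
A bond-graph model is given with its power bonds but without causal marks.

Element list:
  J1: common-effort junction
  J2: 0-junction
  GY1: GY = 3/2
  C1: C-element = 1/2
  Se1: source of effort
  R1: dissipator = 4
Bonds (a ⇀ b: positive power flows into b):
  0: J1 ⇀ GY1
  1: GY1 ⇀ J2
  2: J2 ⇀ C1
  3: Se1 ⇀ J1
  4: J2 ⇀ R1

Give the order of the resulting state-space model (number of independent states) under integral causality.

#3 stroke at J1  (Se1 (Se) sets effort on bond)
#0 stroke at GY1  (common-e at J1 fixed by 3)
#1 stroke at GY1  (GY GY1: same side as bond 0)
#2 stroke at J2  (C1 integral (e out))
#4 stroke at R1  (common-e at J2 fixed by 2)

1  (C1 all integral)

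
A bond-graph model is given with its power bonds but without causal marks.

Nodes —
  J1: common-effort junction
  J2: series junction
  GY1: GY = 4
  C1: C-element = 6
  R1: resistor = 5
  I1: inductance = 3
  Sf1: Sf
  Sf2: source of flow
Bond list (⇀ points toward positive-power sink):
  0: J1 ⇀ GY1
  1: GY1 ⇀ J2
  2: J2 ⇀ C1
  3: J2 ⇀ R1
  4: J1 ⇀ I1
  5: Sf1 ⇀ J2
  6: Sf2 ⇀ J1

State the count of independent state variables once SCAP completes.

2  (C1, I1 all integral)

b5 →Sf1  (Sf1: flow source, stroke at near end)
b6 →Sf2  (Sf2: flow source, stroke at near end)
b1 →J2  (J2: bond 5 brought flow, rest push out)
b2 →J2  (common-f at J2 fixed by 5)
b3 →J2  (common-f at J2 fixed by 5)
b0 →J1  (GY GY1: same side as bond 1)
b4 →I1  (J1 effort already set via bond 0)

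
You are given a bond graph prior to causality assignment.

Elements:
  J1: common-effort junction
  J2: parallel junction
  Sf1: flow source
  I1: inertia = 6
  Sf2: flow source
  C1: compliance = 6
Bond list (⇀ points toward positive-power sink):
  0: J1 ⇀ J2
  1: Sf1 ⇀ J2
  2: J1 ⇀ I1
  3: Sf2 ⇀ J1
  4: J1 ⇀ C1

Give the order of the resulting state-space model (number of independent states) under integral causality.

bond 1 stroke at Sf1  (source Sf1 imposes f)
bond 3 stroke at Sf2  (Sf2: flow source, stroke at near end)
bond 0 stroke at J2  (closing 0-jn rule on J2)
bond 2 stroke at I1  (I1: I, integral causality)
bond 4 stroke at J1  (only one effort-in slot at J1)

2  (C1, I1 all integral)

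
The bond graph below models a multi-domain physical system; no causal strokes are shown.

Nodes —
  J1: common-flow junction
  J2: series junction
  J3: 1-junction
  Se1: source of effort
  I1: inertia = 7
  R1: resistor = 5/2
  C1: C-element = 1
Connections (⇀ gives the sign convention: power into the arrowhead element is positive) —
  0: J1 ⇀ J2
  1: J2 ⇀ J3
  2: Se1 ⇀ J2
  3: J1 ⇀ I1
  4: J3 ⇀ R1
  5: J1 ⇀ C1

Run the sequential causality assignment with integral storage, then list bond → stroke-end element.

b0 stroke→J1
b1 stroke→J2
b2 stroke→J2
b3 stroke→I1
b4 stroke→J3
b5 stroke→J1

bond 2 stroke→J2  (Se1 fixes effort; stroke away)
bond 3 stroke→I1  (I1 integral (f out))
bond 0 stroke→J1  (common-f at J1 fixed by 3)
bond 5 stroke→J1  (1-jn J1 has f-setter on 3)
bond 1 stroke→J2  (J2: bond 0 brought flow, rest push out)
bond 4 stroke→J3  (common-f at J3 fixed by 1)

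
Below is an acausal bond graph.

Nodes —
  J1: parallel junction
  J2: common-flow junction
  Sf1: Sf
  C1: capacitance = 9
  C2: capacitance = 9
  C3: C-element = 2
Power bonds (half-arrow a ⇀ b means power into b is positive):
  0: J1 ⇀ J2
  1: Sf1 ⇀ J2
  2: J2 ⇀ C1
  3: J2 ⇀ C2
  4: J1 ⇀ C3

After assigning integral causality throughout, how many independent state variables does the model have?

bond 1 stroke at Sf1  (Sf1: flow source, stroke at near end)
bond 0 stroke at J2  (J2: bond 1 brought flow, rest push out)
bond 2 stroke at J2  (J2: bond 1 brought flow, rest push out)
bond 3 stroke at J2  (1-jn J2 has f-setter on 1)
bond 4 stroke at J1  (only one effort-in slot at J1)

3  (C1, C2, C3 all integral)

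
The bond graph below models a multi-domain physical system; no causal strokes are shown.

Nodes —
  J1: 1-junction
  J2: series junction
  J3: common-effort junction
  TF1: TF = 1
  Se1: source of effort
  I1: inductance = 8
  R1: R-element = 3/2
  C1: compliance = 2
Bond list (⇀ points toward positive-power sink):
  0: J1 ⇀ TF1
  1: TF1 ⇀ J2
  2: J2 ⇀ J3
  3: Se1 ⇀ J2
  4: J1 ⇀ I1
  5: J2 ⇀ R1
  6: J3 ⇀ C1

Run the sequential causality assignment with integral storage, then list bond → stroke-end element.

b3 stroke→J2  (Se1 fixes effort; stroke away)
b4 stroke→I1  (I1 integral (f out))
b0 stroke→J1  (1-jn J1 has f-setter on 4)
b1 stroke→TF1  (through TF1, causality passes straight; one stroke at TF1)
b2 stroke→J2  (J2 flow already set via bond 1)
b5 stroke→J2  (common-f at J2 fixed by 1)
b6 stroke→J3  (J3: last free bond brings effort in)

β0 →J1
β1 →TF1
β2 →J2
β3 →J2
β4 →I1
β5 →J2
β6 →J3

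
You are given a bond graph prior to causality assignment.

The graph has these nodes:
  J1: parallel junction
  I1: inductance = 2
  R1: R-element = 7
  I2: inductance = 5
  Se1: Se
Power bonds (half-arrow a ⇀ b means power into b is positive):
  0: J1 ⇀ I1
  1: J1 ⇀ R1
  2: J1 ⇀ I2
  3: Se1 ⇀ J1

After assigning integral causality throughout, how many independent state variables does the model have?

#3 |J1  (Se1 fixes effort; stroke away)
#0 |I1  (common-e at J1 fixed by 3)
#1 |R1  (J1 effort already set via bond 3)
#2 |I2  (J1 effort already set via bond 3)

2  (I1, I2 all integral)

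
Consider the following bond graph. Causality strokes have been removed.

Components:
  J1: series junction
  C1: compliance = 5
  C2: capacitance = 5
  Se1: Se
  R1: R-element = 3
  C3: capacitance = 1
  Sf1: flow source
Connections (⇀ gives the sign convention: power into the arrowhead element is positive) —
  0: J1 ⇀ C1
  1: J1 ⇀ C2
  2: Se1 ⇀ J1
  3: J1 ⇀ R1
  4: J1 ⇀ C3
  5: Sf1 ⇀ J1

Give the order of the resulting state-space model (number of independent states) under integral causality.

#2 stroke at J1  (Se1 (Se) sets effort on bond)
#5 stroke at Sf1  (Sf1 (Sf) sets flow on bond)
#0 stroke at J1  (J1: bond 5 brought flow, rest push out)
#1 stroke at J1  (J1 flow already set via bond 5)
#3 stroke at J1  (J1: bond 5 brought flow, rest push out)
#4 stroke at J1  (1-jn J1 has f-setter on 5)

3  (C1, C2, C3 all integral)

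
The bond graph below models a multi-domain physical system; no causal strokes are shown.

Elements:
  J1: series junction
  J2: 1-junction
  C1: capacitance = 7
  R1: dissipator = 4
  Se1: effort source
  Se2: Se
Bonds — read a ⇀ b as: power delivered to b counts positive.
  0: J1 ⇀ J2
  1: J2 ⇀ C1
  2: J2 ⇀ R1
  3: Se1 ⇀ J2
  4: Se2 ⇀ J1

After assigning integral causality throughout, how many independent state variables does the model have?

#3 stroke at J2  (source Se1 imposes e)
#4 stroke at J1  (Se2 (Se) sets effort on bond)
#0 stroke at J2  (only one flow-in slot at J1)
#1 stroke at J2  (C1 outputs effort q/C1)
#2 stroke at R1  (only one flow-in slot at J2)

1  (C1 all integral)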